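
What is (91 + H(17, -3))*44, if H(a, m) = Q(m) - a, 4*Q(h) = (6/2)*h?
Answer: 3157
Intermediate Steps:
Q(h) = 3*h/4 (Q(h) = ((6/2)*h)/4 = ((6*(½))*h)/4 = (3*h)/4 = 3*h/4)
H(a, m) = -a + 3*m/4 (H(a, m) = 3*m/4 - a = -a + 3*m/4)
(91 + H(17, -3))*44 = (91 + (-1*17 + (¾)*(-3)))*44 = (91 + (-17 - 9/4))*44 = (91 - 77/4)*44 = (287/4)*44 = 3157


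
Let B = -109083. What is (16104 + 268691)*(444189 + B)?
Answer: 95436513270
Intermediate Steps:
(16104 + 268691)*(444189 + B) = (16104 + 268691)*(444189 - 109083) = 284795*335106 = 95436513270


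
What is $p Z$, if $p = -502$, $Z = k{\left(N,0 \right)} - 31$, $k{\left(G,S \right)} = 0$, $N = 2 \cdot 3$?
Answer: $15562$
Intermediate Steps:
$N = 6$
$Z = -31$ ($Z = 0 - 31 = -31$)
$p Z = \left(-502\right) \left(-31\right) = 15562$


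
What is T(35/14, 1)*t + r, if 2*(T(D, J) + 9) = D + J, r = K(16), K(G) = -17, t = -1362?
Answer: 19715/2 ≈ 9857.5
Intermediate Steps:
r = -17
T(D, J) = -9 + D/2 + J/2 (T(D, J) = -9 + (D + J)/2 = -9 + (D/2 + J/2) = -9 + D/2 + J/2)
T(35/14, 1)*t + r = (-9 + (35/14)/2 + (1/2)*1)*(-1362) - 17 = (-9 + (35*(1/14))/2 + 1/2)*(-1362) - 17 = (-9 + (1/2)*(5/2) + 1/2)*(-1362) - 17 = (-9 + 5/4 + 1/2)*(-1362) - 17 = -29/4*(-1362) - 17 = 19749/2 - 17 = 19715/2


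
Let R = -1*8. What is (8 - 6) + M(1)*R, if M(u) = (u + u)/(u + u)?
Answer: -6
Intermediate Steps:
R = -8
M(u) = 1 (M(u) = (2*u)/((2*u)) = (2*u)*(1/(2*u)) = 1)
(8 - 6) + M(1)*R = (8 - 6) + 1*(-8) = 2 - 8 = -6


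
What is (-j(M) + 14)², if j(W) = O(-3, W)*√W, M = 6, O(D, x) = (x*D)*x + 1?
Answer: 68890 + 2996*√6 ≈ 76229.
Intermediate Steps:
O(D, x) = 1 + D*x² (O(D, x) = (D*x)*x + 1 = D*x² + 1 = 1 + D*x²)
j(W) = √W*(1 - 3*W²) (j(W) = (1 - 3*W²)*√W = √W*(1 - 3*W²))
(-j(M) + 14)² = (-√6*(1 - 3*6²) + 14)² = (-√6*(1 - 3*36) + 14)² = (-√6*(1 - 108) + 14)² = (-√6*(-107) + 14)² = (-(-107)*√6 + 14)² = (107*√6 + 14)² = (14 + 107*√6)²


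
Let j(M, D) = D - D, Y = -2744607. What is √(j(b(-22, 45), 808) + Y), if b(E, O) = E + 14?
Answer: I*√2744607 ≈ 1656.7*I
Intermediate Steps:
b(E, O) = 14 + E
j(M, D) = 0
√(j(b(-22, 45), 808) + Y) = √(0 - 2744607) = √(-2744607) = I*√2744607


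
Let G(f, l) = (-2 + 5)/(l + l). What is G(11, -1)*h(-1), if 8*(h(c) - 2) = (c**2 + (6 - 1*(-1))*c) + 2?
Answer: -9/4 ≈ -2.2500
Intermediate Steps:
h(c) = 9/4 + c**2/8 + 7*c/8 (h(c) = 2 + ((c**2 + (6 - 1*(-1))*c) + 2)/8 = 2 + ((c**2 + (6 + 1)*c) + 2)/8 = 2 + ((c**2 + 7*c) + 2)/8 = 2 + (2 + c**2 + 7*c)/8 = 2 + (1/4 + c**2/8 + 7*c/8) = 9/4 + c**2/8 + 7*c/8)
G(f, l) = 3/(2*l) (G(f, l) = 3/((2*l)) = 3*(1/(2*l)) = 3/(2*l))
G(11, -1)*h(-1) = ((3/2)/(-1))*(9/4 + (1/8)*(-1)**2 + (7/8)*(-1)) = ((3/2)*(-1))*(9/4 + (1/8)*1 - 7/8) = -3*(9/4 + 1/8 - 7/8)/2 = -3/2*3/2 = -9/4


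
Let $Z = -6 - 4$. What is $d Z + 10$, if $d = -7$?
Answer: $80$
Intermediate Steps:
$Z = -10$
$d Z + 10 = \left(-7\right) \left(-10\right) + 10 = 70 + 10 = 80$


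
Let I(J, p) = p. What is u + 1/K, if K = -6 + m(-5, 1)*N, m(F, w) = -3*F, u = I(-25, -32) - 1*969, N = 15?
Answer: -219218/219 ≈ -1001.0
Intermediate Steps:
u = -1001 (u = -32 - 1*969 = -32 - 969 = -1001)
K = 219 (K = -6 - 3*(-5)*15 = -6 + 15*15 = -6 + 225 = 219)
u + 1/K = -1001 + 1/219 = -219218/219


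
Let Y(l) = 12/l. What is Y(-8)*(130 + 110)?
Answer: -360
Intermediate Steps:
Y(-8)*(130 + 110) = (12/(-8))*(130 + 110) = (12*(-1/8))*240 = -3/2*240 = -360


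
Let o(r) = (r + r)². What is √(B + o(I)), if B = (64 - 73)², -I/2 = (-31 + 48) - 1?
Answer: √4177 ≈ 64.630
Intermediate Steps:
I = -32 (I = -2*((-31 + 48) - 1) = -2*(17 - 1) = -2*16 = -32)
o(r) = 4*r² (o(r) = (2*r)² = 4*r²)
B = 81 (B = (-9)² = 81)
√(B + o(I)) = √(81 + 4*(-32)²) = √(81 + 4*1024) = √(81 + 4096) = √4177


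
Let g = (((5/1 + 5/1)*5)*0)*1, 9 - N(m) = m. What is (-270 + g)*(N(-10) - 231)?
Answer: 57240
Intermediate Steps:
N(m) = 9 - m
g = 0 (g = (((5*1 + 5*1)*5)*0)*1 = (((5 + 5)*5)*0)*1 = ((10*5)*0)*1 = (50*0)*1 = 0*1 = 0)
(-270 + g)*(N(-10) - 231) = (-270 + 0)*((9 - 1*(-10)) - 231) = -270*((9 + 10) - 231) = -270*(19 - 231) = -270*(-212) = 57240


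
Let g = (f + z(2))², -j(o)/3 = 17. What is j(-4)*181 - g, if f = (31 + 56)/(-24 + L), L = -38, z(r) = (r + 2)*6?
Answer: -37446765/3844 ≈ -9741.6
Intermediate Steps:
z(r) = 12 + 6*r (z(r) = (2 + r)*6 = 12 + 6*r)
f = -87/62 (f = (31 + 56)/(-24 - 38) = 87/(-62) = 87*(-1/62) = -87/62 ≈ -1.4032)
j(o) = -51 (j(o) = -3*17 = -51)
g = 1962801/3844 (g = (-87/62 + (12 + 6*2))² = (-87/62 + (12 + 12))² = (-87/62 + 24)² = (1401/62)² = 1962801/3844 ≈ 510.61)
j(-4)*181 - g = -51*181 - 1*1962801/3844 = -9231 - 1962801/3844 = -37446765/3844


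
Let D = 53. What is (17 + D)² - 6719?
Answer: -1819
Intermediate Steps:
(17 + D)² - 6719 = (17 + 53)² - 6719 = 70² - 6719 = 4900 - 6719 = -1819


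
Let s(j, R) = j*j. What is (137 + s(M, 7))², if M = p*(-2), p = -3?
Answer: 29929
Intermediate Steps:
M = 6 (M = -3*(-2) = 6)
s(j, R) = j²
(137 + s(M, 7))² = (137 + 6²)² = (137 + 36)² = 173² = 29929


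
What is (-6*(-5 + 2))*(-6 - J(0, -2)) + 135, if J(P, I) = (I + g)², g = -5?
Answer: -855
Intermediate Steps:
J(P, I) = (-5 + I)² (J(P, I) = (I - 5)² = (-5 + I)²)
(-6*(-5 + 2))*(-6 - J(0, -2)) + 135 = (-6*(-5 + 2))*(-6 - (-5 - 2)²) + 135 = (-6*(-3))*(-6 - 1*(-7)²) + 135 = 18*(-6 - 1*49) + 135 = 18*(-6 - 49) + 135 = 18*(-55) + 135 = -990 + 135 = -855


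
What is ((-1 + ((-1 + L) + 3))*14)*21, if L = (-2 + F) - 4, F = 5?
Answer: 0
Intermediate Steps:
L = -1 (L = (-2 + 5) - 4 = 3 - 4 = -1)
((-1 + ((-1 + L) + 3))*14)*21 = ((-1 + ((-1 - 1) + 3))*14)*21 = ((-1 + (-2 + 3))*14)*21 = ((-1 + 1)*14)*21 = (0*14)*21 = 0*21 = 0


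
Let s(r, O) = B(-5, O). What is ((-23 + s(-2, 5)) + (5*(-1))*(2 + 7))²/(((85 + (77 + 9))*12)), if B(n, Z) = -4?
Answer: 48/19 ≈ 2.5263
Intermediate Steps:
s(r, O) = -4
((-23 + s(-2, 5)) + (5*(-1))*(2 + 7))²/(((85 + (77 + 9))*12)) = ((-23 - 4) + (5*(-1))*(2 + 7))²/(((85 + (77 + 9))*12)) = (-27 - 5*9)²/(((85 + 86)*12)) = (-27 - 45)²/((171*12)) = (-72)²/2052 = 5184*(1/2052) = 48/19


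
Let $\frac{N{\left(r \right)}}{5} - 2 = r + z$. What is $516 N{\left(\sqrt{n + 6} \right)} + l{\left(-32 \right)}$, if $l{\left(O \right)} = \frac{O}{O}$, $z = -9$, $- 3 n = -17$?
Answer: $-18059 + 860 \sqrt{105} \approx -9246.6$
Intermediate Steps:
$n = \frac{17}{3}$ ($n = \left(- \frac{1}{3}\right) \left(-17\right) = \frac{17}{3} \approx 5.6667$)
$l{\left(O \right)} = 1$
$N{\left(r \right)} = -35 + 5 r$ ($N{\left(r \right)} = 10 + 5 \left(r - 9\right) = 10 + 5 \left(-9 + r\right) = 10 + \left(-45 + 5 r\right) = -35 + 5 r$)
$516 N{\left(\sqrt{n + 6} \right)} + l{\left(-32 \right)} = 516 \left(-35 + 5 \sqrt{\frac{17}{3} + 6}\right) + 1 = 516 \left(-35 + 5 \sqrt{\frac{35}{3}}\right) + 1 = 516 \left(-35 + 5 \frac{\sqrt{105}}{3}\right) + 1 = 516 \left(-35 + \frac{5 \sqrt{105}}{3}\right) + 1 = \left(-18060 + 860 \sqrt{105}\right) + 1 = -18059 + 860 \sqrt{105}$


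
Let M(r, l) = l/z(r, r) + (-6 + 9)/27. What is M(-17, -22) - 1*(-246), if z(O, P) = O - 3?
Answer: 22249/90 ≈ 247.21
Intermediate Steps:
z(O, P) = -3 + O
M(r, l) = ⅑ + l/(-3 + r) (M(r, l) = l/(-3 + r) + (-6 + 9)/27 = l/(-3 + r) + 3*(1/27) = l/(-3 + r) + ⅑ = ⅑ + l/(-3 + r))
M(-17, -22) - 1*(-246) = (-3 - 17 + 9*(-22))/(9*(-3 - 17)) - 1*(-246) = (⅑)*(-3 - 17 - 198)/(-20) + 246 = (⅑)*(-1/20)*(-218) + 246 = 109/90 + 246 = 22249/90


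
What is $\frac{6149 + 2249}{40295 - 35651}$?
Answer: $\frac{4199}{2322} \approx 1.8084$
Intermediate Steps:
$\frac{6149 + 2249}{40295 - 35651} = \frac{8398}{4644} = 8398 \cdot \frac{1}{4644} = \frac{4199}{2322}$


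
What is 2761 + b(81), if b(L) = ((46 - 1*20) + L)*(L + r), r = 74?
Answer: 19346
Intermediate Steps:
b(L) = (26 + L)*(74 + L) (b(L) = ((46 - 1*20) + L)*(L + 74) = ((46 - 20) + L)*(74 + L) = (26 + L)*(74 + L))
2761 + b(81) = 2761 + (1924 + 81**2 + 100*81) = 2761 + (1924 + 6561 + 8100) = 2761 + 16585 = 19346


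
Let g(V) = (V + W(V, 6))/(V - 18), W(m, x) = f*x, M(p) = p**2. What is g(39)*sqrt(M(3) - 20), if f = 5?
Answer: 23*I*sqrt(11)/7 ≈ 10.897*I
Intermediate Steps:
W(m, x) = 5*x
g(V) = (30 + V)/(-18 + V) (g(V) = (V + 5*6)/(V - 18) = (V + 30)/(-18 + V) = (30 + V)/(-18 + V))
g(39)*sqrt(M(3) - 20) = ((30 + 39)/(-18 + 39))*sqrt(3**2 - 20) = (69/21)*sqrt(9 - 20) = ((1/21)*69)*sqrt(-11) = 23*(I*sqrt(11))/7 = 23*I*sqrt(11)/7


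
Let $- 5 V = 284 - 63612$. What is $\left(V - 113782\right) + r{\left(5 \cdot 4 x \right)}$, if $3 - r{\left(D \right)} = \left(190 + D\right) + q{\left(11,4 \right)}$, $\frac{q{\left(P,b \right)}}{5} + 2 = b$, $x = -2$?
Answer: $- \frac{506367}{5} \approx -1.0127 \cdot 10^{5}$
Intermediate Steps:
$q{\left(P,b \right)} = -10 + 5 b$
$r{\left(D \right)} = -197 - D$ ($r{\left(D \right)} = 3 - \left(\left(190 + D\right) + \left(-10 + 5 \cdot 4\right)\right) = 3 - \left(\left(190 + D\right) + \left(-10 + 20\right)\right) = 3 - \left(\left(190 + D\right) + 10\right) = 3 - \left(200 + D\right) = -197 - D$)
$V = \frac{63328}{5}$ ($V = - \frac{284 - 63612}{5} = \left(- \frac{1}{5}\right) \left(-63328\right) = \frac{63328}{5} \approx 12666.0$)
$\left(V - 113782\right) + r{\left(5 \cdot 4 x \right)} = \left(\frac{63328}{5} - 113782\right) - \left(197 + 5 \cdot 4 \left(-2\right)\right) = - \frac{505582}{5} - \left(197 + 20 \left(-2\right)\right) = - \frac{505582}{5} - 157 = - \frac{506367}{5}$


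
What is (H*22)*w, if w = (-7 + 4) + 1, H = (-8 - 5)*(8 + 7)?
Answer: 8580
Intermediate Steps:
H = -195 (H = -13*15 = -195)
w = -2 (w = -3 + 1 = -2)
(H*22)*w = -195*22*(-2) = -4290*(-2) = 8580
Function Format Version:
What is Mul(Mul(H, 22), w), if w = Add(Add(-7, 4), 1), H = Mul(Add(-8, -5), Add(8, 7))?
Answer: 8580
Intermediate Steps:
H = -195 (H = Mul(-13, 15) = -195)
w = -2 (w = Add(-3, 1) = -2)
Mul(Mul(H, 22), w) = Mul(Mul(-195, 22), -2) = Mul(-4290, -2) = 8580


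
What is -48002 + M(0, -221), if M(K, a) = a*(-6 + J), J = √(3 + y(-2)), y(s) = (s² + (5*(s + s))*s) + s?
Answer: -46676 - 663*√5 ≈ -48159.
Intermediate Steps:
y(s) = s + 11*s² (y(s) = (s² + (5*(2*s))*s) + s = (s² + (10*s)*s) + s = (s² + 10*s²) + s = 11*s² + s = s + 11*s²)
J = 3*√5 (J = √(3 - 2*(1 + 11*(-2))) = √(3 - 2*(1 - 22)) = √(3 - 2*(-21)) = √(3 + 42) = √45 = 3*√5 ≈ 6.7082)
M(K, a) = a*(-6 + 3*√5)
-48002 + M(0, -221) = -48002 + 3*(-221)*(-2 + √5) = -48002 + (1326 - 663*√5) = -46676 - 663*√5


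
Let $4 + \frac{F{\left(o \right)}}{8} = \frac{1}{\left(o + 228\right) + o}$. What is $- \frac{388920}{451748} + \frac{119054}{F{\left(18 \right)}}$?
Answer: $- \frac{443807430384}{119148535} \approx -3724.8$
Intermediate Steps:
$F{\left(o \right)} = -32 + \frac{8}{228 + 2 o}$ ($F{\left(o \right)} = -32 + \frac{8}{\left(o + 228\right) + o} = -32 + \frac{8}{\left(228 + o\right) + o} = -32 + \frac{8}{228 + 2 o}$)
$- \frac{388920}{451748} + \frac{119054}{F{\left(18 \right)}} = - \frac{388920}{451748} + \frac{119054}{4 \frac{1}{114 + 18} \left(-911 - 144\right)} = \left(-388920\right) \frac{1}{451748} + \frac{119054}{4 \cdot \frac{1}{132} \left(-911 - 144\right)} = - \frac{97230}{112937} + \frac{119054}{4 \cdot \frac{1}{132} \left(-1055\right)} = - \frac{97230}{112937} + \frac{119054}{- \frac{1055}{33}} = - \frac{97230}{112937} + 119054 \left(- \frac{33}{1055}\right) = - \frac{97230}{112937} - \frac{3928782}{1055} = - \frac{443807430384}{119148535}$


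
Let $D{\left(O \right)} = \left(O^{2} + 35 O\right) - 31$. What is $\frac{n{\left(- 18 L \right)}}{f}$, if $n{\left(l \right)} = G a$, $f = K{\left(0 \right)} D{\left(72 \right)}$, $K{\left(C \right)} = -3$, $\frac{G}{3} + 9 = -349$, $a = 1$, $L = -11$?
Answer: $\frac{358}{7673} \approx 0.046657$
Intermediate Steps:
$G = -1074$ ($G = -27 + 3 \left(-349\right) = -27 - 1047 = -1074$)
$D{\left(O \right)} = -31 + O^{2} + 35 O$
$f = -23019$ ($f = - 3 \left(-31 + 72^{2} + 35 \cdot 72\right) = - 3 \left(-31 + 5184 + 2520\right) = \left(-3\right) 7673 = -23019$)
$n{\left(l \right)} = -1074$ ($n{\left(l \right)} = \left(-1074\right) 1 = -1074$)
$\frac{n{\left(- 18 L \right)}}{f} = - \frac{1074}{-23019} = \left(-1074\right) \left(- \frac{1}{23019}\right) = \frac{358}{7673}$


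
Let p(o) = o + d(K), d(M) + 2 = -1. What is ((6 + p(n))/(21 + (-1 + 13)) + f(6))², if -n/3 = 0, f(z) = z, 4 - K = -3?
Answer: 4489/121 ≈ 37.099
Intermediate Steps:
K = 7 (K = 4 - 1*(-3) = 4 + 3 = 7)
d(M) = -3 (d(M) = -2 - 1 = -3)
n = 0 (n = -3*0 = 0)
p(o) = -3 + o (p(o) = o - 3 = -3 + o)
((6 + p(n))/(21 + (-1 + 13)) + f(6))² = ((6 + (-3 + 0))/(21 + (-1 + 13)) + 6)² = ((6 - 3)/(21 + 12) + 6)² = (3/33 + 6)² = (3*(1/33) + 6)² = (1/11 + 6)² = (67/11)² = 4489/121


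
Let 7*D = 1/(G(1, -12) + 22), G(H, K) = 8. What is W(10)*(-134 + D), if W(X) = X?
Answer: -28139/21 ≈ -1340.0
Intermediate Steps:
D = 1/210 (D = 1/(7*(8 + 22)) = (⅐)/30 = (⅐)*(1/30) = 1/210 ≈ 0.0047619)
W(10)*(-134 + D) = 10*(-134 + 1/210) = 10*(-28139/210) = -28139/21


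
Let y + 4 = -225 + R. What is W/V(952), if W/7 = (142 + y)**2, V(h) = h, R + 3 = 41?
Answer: 2401/136 ≈ 17.654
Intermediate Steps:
R = 38 (R = -3 + 41 = 38)
y = -191 (y = -4 + (-225 + 38) = -4 - 187 = -191)
W = 16807 (W = 7*(142 - 191)**2 = 7*(-49)**2 = 7*2401 = 16807)
W/V(952) = 16807/952 = 16807*(1/952) = 2401/136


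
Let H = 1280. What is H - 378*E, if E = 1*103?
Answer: -37654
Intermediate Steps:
E = 103
H - 378*E = 1280 - 378*103 = 1280 - 38934 = -37654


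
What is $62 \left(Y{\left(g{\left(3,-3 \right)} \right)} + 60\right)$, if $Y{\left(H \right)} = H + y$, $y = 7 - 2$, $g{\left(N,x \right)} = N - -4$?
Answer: $4464$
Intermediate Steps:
$g{\left(N,x \right)} = 4 + N$ ($g{\left(N,x \right)} = N + 4 = 4 + N$)
$y = 5$ ($y = 7 - 2 = 5$)
$Y{\left(H \right)} = 5 + H$ ($Y{\left(H \right)} = H + 5 = 5 + H$)
$62 \left(Y{\left(g{\left(3,-3 \right)} \right)} + 60\right) = 62 \left(\left(5 + \left(4 + 3\right)\right) + 60\right) = 62 \left(\left(5 + 7\right) + 60\right) = 62 \left(12 + 60\right) = 62 \cdot 72 = 4464$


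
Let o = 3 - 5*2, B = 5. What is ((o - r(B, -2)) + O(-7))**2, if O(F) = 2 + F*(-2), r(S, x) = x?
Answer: 121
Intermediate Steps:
O(F) = 2 - 2*F
o = -7 (o = 3 - 10 = -7)
((o - r(B, -2)) + O(-7))**2 = ((-7 - 1*(-2)) + (2 - 2*(-7)))**2 = ((-7 + 2) + (2 + 14))**2 = (-5 + 16)**2 = 11**2 = 121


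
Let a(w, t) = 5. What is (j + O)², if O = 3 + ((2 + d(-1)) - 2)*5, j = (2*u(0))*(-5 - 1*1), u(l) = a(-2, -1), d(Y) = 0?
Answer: 3249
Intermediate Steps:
u(l) = 5
j = -60 (j = (2*5)*(-5 - 1*1) = 10*(-5 - 1) = 10*(-6) = -60)
O = 3 (O = 3 + ((2 + 0) - 2)*5 = 3 + (2 - 2)*5 = 3 + 0*5 = 3 + 0 = 3)
(j + O)² = (-60 + 3)² = (-57)² = 3249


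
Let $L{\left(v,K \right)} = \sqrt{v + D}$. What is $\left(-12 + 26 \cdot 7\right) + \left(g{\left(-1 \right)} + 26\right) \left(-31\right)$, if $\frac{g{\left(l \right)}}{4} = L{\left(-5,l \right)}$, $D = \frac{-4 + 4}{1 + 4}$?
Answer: $-636 - 124 i \sqrt{5} \approx -636.0 - 277.27 i$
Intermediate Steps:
$D = 0$ ($D = \frac{0}{5} = 0 \cdot \frac{1}{5} = 0$)
$L{\left(v,K \right)} = \sqrt{v}$ ($L{\left(v,K \right)} = \sqrt{v + 0} = \sqrt{v}$)
$g{\left(l \right)} = 4 i \sqrt{5}$ ($g{\left(l \right)} = 4 \sqrt{-5} = 4 i \sqrt{5}$)
$\left(-12 + 26 \cdot 7\right) + \left(g{\left(-1 \right)} + 26\right) \left(-31\right) = \left(-12 + 26 \cdot 7\right) + \left(4 i \sqrt{5} + 26\right) \left(-31\right) = \left(-12 + 182\right) + \left(26 + 4 i \sqrt{5}\right) \left(-31\right) = 170 - \left(806 + 124 i \sqrt{5}\right) = -636 - 124 i \sqrt{5}$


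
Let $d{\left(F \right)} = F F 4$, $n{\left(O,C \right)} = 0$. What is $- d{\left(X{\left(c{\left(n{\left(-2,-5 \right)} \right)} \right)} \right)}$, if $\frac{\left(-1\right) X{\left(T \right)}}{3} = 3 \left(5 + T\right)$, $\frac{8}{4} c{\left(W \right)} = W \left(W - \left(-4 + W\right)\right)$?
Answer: $-8100$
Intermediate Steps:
$c{\left(W \right)} = 2 W$ ($c{\left(W \right)} = \frac{W \left(W - \left(-4 + W\right)\right)}{2} = \frac{W 4}{2} = \frac{4 W}{2} = 2 W$)
$X{\left(T \right)} = -45 - 9 T$ ($X{\left(T \right)} = - 3 \cdot 3 \left(5 + T\right) = - 3 \left(15 + 3 T\right) = -45 - 9 T$)
$d{\left(F \right)} = 4 F^{2}$ ($d{\left(F \right)} = F^{2} \cdot 4 = 4 F^{2}$)
$- d{\left(X{\left(c{\left(n{\left(-2,-5 \right)} \right)} \right)} \right)} = - 4 \left(-45 - 9 \cdot 2 \cdot 0\right)^{2} = - 4 \left(-45 - 0\right)^{2} = - 4 \left(-45 + 0\right)^{2} = - 4 \left(-45\right)^{2} = - 4 \cdot 2025 = \left(-1\right) 8100 = -8100$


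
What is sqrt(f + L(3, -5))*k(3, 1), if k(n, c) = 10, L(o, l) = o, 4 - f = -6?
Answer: 10*sqrt(13) ≈ 36.056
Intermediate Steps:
f = 10 (f = 4 - 1*(-6) = 4 + 6 = 10)
sqrt(f + L(3, -5))*k(3, 1) = sqrt(10 + 3)*10 = sqrt(13)*10 = 10*sqrt(13)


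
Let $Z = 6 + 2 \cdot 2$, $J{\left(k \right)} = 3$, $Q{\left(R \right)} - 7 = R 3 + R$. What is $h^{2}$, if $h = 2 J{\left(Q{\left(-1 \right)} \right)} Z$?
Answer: $3600$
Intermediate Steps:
$Q{\left(R \right)} = 7 + 4 R$ ($Q{\left(R \right)} = 7 + \left(R 3 + R\right) = 7 + \left(3 R + R\right) = 7 + 4 R$)
$Z = 10$ ($Z = 6 + 4 = 10$)
$h = 60$ ($h = 2 \cdot 3 \cdot 10 = 6 \cdot 10 = 60$)
$h^{2} = 60^{2} = 3600$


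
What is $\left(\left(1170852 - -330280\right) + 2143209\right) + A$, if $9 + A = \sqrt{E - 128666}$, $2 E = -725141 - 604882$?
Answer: $3644332 + \frac{7 i \sqrt{64790}}{2} \approx 3.6443 \cdot 10^{6} + 890.89 i$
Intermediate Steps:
$E = - \frac{1330023}{2}$ ($E = \frac{-725141 - 604882}{2} = \frac{1}{2} \left(-1330023\right) = - \frac{1330023}{2} \approx -6.6501 \cdot 10^{5}$)
$A = -9 + \frac{7 i \sqrt{64790}}{2}$ ($A = -9 + \sqrt{- \frac{1330023}{2} - 128666} = -9 + \sqrt{- \frac{1587355}{2}} = -9 + \frac{7 i \sqrt{64790}}{2} \approx -9.0 + 890.89 i$)
$\left(\left(1170852 - -330280\right) + 2143209\right) + A = \left(\left(1170852 - -330280\right) + 2143209\right) - \left(9 - \frac{7 i \sqrt{64790}}{2}\right) = \left(\left(1170852 + 330280\right) + 2143209\right) - \left(9 - \frac{7 i \sqrt{64790}}{2}\right) = \left(1501132 + 2143209\right) - \left(9 - \frac{7 i \sqrt{64790}}{2}\right) = 3644341 - \left(9 - \frac{7 i \sqrt{64790}}{2}\right) = 3644332 + \frac{7 i \sqrt{64790}}{2}$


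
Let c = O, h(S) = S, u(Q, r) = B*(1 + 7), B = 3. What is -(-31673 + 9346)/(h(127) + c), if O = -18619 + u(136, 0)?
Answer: -22327/18468 ≈ -1.2090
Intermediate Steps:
u(Q, r) = 24 (u(Q, r) = 3*(1 + 7) = 3*8 = 24)
O = -18595 (O = -18619 + 24 = -18595)
c = -18595
-(-31673 + 9346)/(h(127) + c) = -(-31673 + 9346)/(127 - 18595) = -(-22327)/(-18468) = -(-22327)*(-1)/18468 = -1*22327/18468 = -22327/18468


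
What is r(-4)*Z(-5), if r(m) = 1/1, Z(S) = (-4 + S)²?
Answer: 81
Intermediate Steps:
r(m) = 1
r(-4)*Z(-5) = 1*(-4 - 5)² = 1*(-9)² = 1*81 = 81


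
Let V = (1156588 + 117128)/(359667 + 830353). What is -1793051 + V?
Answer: -533441319326/297505 ≈ -1.7931e+6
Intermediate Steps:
V = 318429/297505 (V = 1273716/1190020 = 1273716*(1/1190020) = 318429/297505 ≈ 1.0703)
-1793051 + V = -1793051 + 318429/297505 = -533441319326/297505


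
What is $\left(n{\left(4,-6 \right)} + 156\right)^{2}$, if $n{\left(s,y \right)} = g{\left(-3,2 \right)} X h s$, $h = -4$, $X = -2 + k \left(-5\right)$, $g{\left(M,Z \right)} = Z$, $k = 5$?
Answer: $1040400$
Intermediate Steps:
$X = -27$ ($X = -2 + 5 \left(-5\right) = -2 - 25 = -27$)
$n{\left(s,y \right)} = 216 s$ ($n{\left(s,y \right)} = 2 \left(-27\right) \left(-4\right) s = \left(-54\right) \left(-4\right) s = 216 s$)
$\left(n{\left(4,-6 \right)} + 156\right)^{2} = \left(216 \cdot 4 + 156\right)^{2} = \left(864 + 156\right)^{2} = 1020^{2} = 1040400$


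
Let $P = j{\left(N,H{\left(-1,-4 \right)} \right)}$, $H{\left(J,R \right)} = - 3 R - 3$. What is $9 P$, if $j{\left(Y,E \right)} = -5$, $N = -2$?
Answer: $-45$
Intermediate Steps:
$H{\left(J,R \right)} = -3 - 3 R$
$P = -5$
$9 P = 9 \left(-5\right) = -45$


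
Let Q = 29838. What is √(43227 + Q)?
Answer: √73065 ≈ 270.31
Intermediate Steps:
√(43227 + Q) = √(43227 + 29838) = √73065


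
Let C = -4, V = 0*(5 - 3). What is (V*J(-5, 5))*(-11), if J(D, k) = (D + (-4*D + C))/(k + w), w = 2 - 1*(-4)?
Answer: 0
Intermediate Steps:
V = 0 (V = 0*2 = 0)
w = 6 (w = 2 + 4 = 6)
J(D, k) = (-4 - 3*D)/(6 + k) (J(D, k) = (D + (-4*D - 4))/(k + 6) = (D + (-4 - 4*D))/(6 + k) = (-4 - 3*D)/(6 + k))
(V*J(-5, 5))*(-11) = (0*((-4 - 3*(-5))/(6 + 5)))*(-11) = (0*((-4 + 15)/11))*(-11) = (0*((1/11)*11))*(-11) = (0*1)*(-11) = 0*(-11) = 0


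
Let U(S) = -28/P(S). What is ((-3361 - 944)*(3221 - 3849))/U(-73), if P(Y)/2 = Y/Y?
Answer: -193110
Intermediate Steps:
P(Y) = 2 (P(Y) = 2*(Y/Y) = 2*1 = 2)
U(S) = -14 (U(S) = -28/2 = -28*½ = -14)
((-3361 - 944)*(3221 - 3849))/U(-73) = ((-3361 - 944)*(3221 - 3849))/(-14) = -4305*(-628)*(-1/14) = 2703540*(-1/14) = -193110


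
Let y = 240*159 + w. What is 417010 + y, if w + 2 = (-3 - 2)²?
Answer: 455193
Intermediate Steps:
w = 23 (w = -2 + (-3 - 2)² = -2 + (-5)² = -2 + 25 = 23)
y = 38183 (y = 240*159 + 23 = 38160 + 23 = 38183)
417010 + y = 417010 + 38183 = 455193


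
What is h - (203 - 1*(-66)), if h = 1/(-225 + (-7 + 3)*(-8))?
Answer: -51918/193 ≈ -269.01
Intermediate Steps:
h = -1/193 (h = 1/(-225 - 4*(-8)) = 1/(-225 + 32) = 1/(-193) = -1/193 ≈ -0.0051813)
h - (203 - 1*(-66)) = -1/193 - (203 - 1*(-66)) = -1/193 - (203 + 66) = -1/193 - 1*269 = -1/193 - 269 = -51918/193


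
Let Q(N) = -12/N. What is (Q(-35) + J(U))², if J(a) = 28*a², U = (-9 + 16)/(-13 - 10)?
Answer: 2955879424/342805225 ≈ 8.6226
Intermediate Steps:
U = -7/23 (U = 7/(-23) = 7*(-1/23) = -7/23 ≈ -0.30435)
(Q(-35) + J(U))² = (-12/(-35) + 28*(-7/23)²)² = (-12*(-1/35) + 28*(49/529))² = (12/35 + 1372/529)² = (54368/18515)² = 2955879424/342805225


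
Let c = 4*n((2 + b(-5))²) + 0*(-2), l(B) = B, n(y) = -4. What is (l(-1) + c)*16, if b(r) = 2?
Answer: -272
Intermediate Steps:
c = -16 (c = 4*(-4) + 0*(-2) = -16 + 0 = -16)
(l(-1) + c)*16 = (-1 - 16)*16 = -17*16 = -272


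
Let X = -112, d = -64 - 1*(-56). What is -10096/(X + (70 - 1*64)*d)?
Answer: 631/10 ≈ 63.100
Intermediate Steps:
d = -8 (d = -64 + 56 = -8)
-10096/(X + (70 - 1*64)*d) = -10096/(-112 + (70 - 1*64)*(-8)) = -10096/(-112 + (70 - 64)*(-8)) = -10096/(-112 + 6*(-8)) = -10096/(-112 - 48) = -10096/(-160) = -10096*(-1/160) = 631/10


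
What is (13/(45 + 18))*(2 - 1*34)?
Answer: -416/63 ≈ -6.6032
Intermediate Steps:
(13/(45 + 18))*(2 - 1*34) = (13/63)*(2 - 34) = ((1/63)*13)*(-32) = (13/63)*(-32) = -416/63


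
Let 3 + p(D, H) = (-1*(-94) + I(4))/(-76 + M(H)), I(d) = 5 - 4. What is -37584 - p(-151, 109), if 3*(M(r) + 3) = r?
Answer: -4810083/128 ≈ -37579.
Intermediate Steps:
M(r) = -3 + r/3
I(d) = 1
p(D, H) = -3 + 95/(-79 + H/3) (p(D, H) = -3 + (-1*(-94) + 1)/(-76 + (-3 + H/3)) = -3 + (94 + 1)/(-79 + H/3) = -3 + 95/(-79 + H/3))
-37584 - p(-151, 109) = -37584 - 3*(332 - 1*109)/(-237 + 109) = -37584 - 3*(332 - 109)/(-128) = -37584 - 3*(-1)*223/128 = -37584 - 1*(-669/128) = -37584 + 669/128 = -4810083/128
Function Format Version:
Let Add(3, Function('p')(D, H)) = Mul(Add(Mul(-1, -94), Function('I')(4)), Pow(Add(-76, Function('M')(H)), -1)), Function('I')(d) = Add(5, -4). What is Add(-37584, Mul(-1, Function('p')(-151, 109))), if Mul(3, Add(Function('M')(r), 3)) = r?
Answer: Rational(-4810083, 128) ≈ -37579.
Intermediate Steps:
Function('M')(r) = Add(-3, Mul(Rational(1, 3), r))
Function('I')(d) = 1
Function('p')(D, H) = Add(-3, Mul(95, Pow(Add(-79, Mul(Rational(1, 3), H)), -1))) (Function('p')(D, H) = Add(-3, Mul(Add(Mul(-1, -94), 1), Pow(Add(-76, Add(-3, Mul(Rational(1, 3), H))), -1))) = Add(-3, Mul(Add(94, 1), Pow(Add(-79, Mul(Rational(1, 3), H)), -1))) = Add(-3, Mul(95, Pow(Add(-79, Mul(Rational(1, 3), H)), -1))))
Add(-37584, Mul(-1, Function('p')(-151, 109))) = Add(-37584, Mul(-1, Mul(3, Pow(Add(-237, 109), -1), Add(332, Mul(-1, 109))))) = Add(-37584, Mul(-1, Mul(3, Pow(-128, -1), Add(332, -109)))) = Add(-37584, Mul(-1, Mul(3, Rational(-1, 128), 223))) = Add(-37584, Mul(-1, Rational(-669, 128))) = Add(-37584, Rational(669, 128)) = Rational(-4810083, 128)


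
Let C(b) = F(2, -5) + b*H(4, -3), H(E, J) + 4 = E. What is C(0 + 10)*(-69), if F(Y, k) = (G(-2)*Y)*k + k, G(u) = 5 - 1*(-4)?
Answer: 6555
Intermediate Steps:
H(E, J) = -4 + E
G(u) = 9 (G(u) = 5 + 4 = 9)
F(Y, k) = k + 9*Y*k (F(Y, k) = (9*Y)*k + k = 9*Y*k + k = k + 9*Y*k)
C(b) = -95 (C(b) = -5*(1 + 9*2) + b*(-4 + 4) = -5*(1 + 18) + b*0 = -5*19 + 0 = -95 + 0 = -95)
C(0 + 10)*(-69) = -95*(-69) = 6555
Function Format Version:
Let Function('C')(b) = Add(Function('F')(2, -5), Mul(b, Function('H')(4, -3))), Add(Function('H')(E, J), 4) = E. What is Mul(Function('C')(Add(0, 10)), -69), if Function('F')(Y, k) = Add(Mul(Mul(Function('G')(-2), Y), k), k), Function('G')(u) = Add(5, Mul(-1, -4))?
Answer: 6555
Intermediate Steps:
Function('H')(E, J) = Add(-4, E)
Function('G')(u) = 9 (Function('G')(u) = Add(5, 4) = 9)
Function('F')(Y, k) = Add(k, Mul(9, Y, k)) (Function('F')(Y, k) = Add(Mul(Mul(9, Y), k), k) = Add(Mul(9, Y, k), k) = Add(k, Mul(9, Y, k)))
Function('C')(b) = -95 (Function('C')(b) = Add(Mul(-5, Add(1, Mul(9, 2))), Mul(b, Add(-4, 4))) = Add(Mul(-5, Add(1, 18)), Mul(b, 0)) = Add(Mul(-5, 19), 0) = Add(-95, 0) = -95)
Mul(Function('C')(Add(0, 10)), -69) = Mul(-95, -69) = 6555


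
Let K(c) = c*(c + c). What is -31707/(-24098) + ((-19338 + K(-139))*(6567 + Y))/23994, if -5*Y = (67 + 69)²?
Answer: 3337065819139/1445518530 ≈ 2308.6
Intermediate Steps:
K(c) = 2*c² (K(c) = c*(2*c) = 2*c²)
Y = -18496/5 (Y = -(67 + 69)²/5 = -⅕*136² = -⅕*18496 = -18496/5 ≈ -3699.2)
-31707/(-24098) + ((-19338 + K(-139))*(6567 + Y))/23994 = -31707/(-24098) + ((-19338 + 2*(-139)²)*(6567 - 18496/5))/23994 = -31707*(-1/24098) + ((-19338 + 2*19321)*(14339/5))*(1/23994) = 31707/24098 + ((-19338 + 38642)*(14339/5))*(1/23994) = 31707/24098 + (19304*(14339/5))*(1/23994) = 31707/24098 + (276800056/5)*(1/23994) = 31707/24098 + 138400028/59985 = 3337065819139/1445518530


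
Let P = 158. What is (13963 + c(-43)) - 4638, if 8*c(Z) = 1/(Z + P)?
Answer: 8579001/920 ≈ 9325.0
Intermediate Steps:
c(Z) = 1/(8*(158 + Z)) (c(Z) = 1/(8*(Z + 158)) = 1/(8*(158 + Z)))
(13963 + c(-43)) - 4638 = (13963 + 1/(8*(158 - 43))) - 4638 = (13963 + (⅛)/115) - 4638 = (13963 + (⅛)*(1/115)) - 4638 = (13963 + 1/920) - 4638 = 12845961/920 - 4638 = 8579001/920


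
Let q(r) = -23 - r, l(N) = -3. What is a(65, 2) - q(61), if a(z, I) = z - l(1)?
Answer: 152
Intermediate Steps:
a(z, I) = 3 + z (a(z, I) = z - 1*(-3) = z + 3 = 3 + z)
a(65, 2) - q(61) = (3 + 65) - (-23 - 1*61) = 68 - (-23 - 61) = 68 - 1*(-84) = 68 + 84 = 152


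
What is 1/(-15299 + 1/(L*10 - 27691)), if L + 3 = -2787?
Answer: -55591/850486710 ≈ -6.5364e-5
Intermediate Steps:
L = -2790 (L = -3 - 2787 = -2790)
1/(-15299 + 1/(L*10 - 27691)) = 1/(-15299 + 1/(-2790*10 - 27691)) = 1/(-15299 + 1/(-27900 - 27691)) = 1/(-15299 + 1/(-55591)) = 1/(-15299 - 1/55591) = 1/(-850486710/55591) = -55591/850486710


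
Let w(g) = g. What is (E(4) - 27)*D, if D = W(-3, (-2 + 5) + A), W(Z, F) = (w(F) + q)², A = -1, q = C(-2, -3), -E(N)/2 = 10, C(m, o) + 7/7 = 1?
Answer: -188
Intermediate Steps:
C(m, o) = 0 (C(m, o) = -1 + 1 = 0)
E(N) = -20 (E(N) = -2*10 = -20)
q = 0
W(Z, F) = F² (W(Z, F) = (F + 0)² = F²)
D = 4 (D = ((-2 + 5) - 1)² = (3 - 1)² = 2² = 4)
(E(4) - 27)*D = (-20 - 27)*4 = -47*4 = -188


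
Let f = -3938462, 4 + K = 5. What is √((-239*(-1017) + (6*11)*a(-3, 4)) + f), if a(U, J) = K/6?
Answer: 2*I*√923847 ≈ 1922.3*I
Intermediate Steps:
K = 1 (K = -4 + 5 = 1)
a(U, J) = ⅙ (a(U, J) = 1/6 = 1*(⅙) = ⅙)
√((-239*(-1017) + (6*11)*a(-3, 4)) + f) = √((-239*(-1017) + (6*11)*(⅙)) - 3938462) = √((243063 + 66*(⅙)) - 3938462) = √((243063 + 11) - 3938462) = √(243074 - 3938462) = √(-3695388) = 2*I*√923847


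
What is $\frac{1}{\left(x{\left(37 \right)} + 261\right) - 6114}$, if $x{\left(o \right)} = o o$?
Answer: $- \frac{1}{4484} \approx -0.00022302$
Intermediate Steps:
$x{\left(o \right)} = o^{2}$
$\frac{1}{\left(x{\left(37 \right)} + 261\right) - 6114} = \frac{1}{\left(37^{2} + 261\right) - 6114} = \frac{1}{\left(1369 + 261\right) - 6114} = \frac{1}{1630 - 6114} = \frac{1}{-4484} = - \frac{1}{4484}$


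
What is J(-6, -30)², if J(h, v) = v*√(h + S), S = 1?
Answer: -4500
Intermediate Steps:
J(h, v) = v*√(1 + h) (J(h, v) = v*√(h + 1) = v*√(1 + h))
J(-6, -30)² = (-30*√(1 - 6))² = (-30*I*√5)² = -4500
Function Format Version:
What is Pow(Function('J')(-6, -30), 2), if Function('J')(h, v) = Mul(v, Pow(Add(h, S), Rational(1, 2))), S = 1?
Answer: -4500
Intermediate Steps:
Function('J')(h, v) = Mul(v, Pow(Add(1, h), Rational(1, 2))) (Function('J')(h, v) = Mul(v, Pow(Add(h, 1), Rational(1, 2))) = Mul(v, Pow(Add(1, h), Rational(1, 2))))
Pow(Function('J')(-6, -30), 2) = Pow(Mul(-30, Pow(Add(1, -6), Rational(1, 2))), 2) = Pow(Mul(-30, Pow(-5, Rational(1, 2))), 2) = Pow(Mul(-30, Mul(I, Pow(5, Rational(1, 2)))), 2) = Pow(Mul(-30, I, Pow(5, Rational(1, 2))), 2) = -4500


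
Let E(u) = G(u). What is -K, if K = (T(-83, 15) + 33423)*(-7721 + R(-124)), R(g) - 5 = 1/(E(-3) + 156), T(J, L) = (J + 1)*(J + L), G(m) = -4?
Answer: 45739236169/152 ≈ 3.0092e+8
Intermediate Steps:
T(J, L) = (1 + J)*(J + L)
E(u) = -4
R(g) = 761/152 (R(g) = 5 + 1/(-4 + 156) = 5 + 1/152 = 761/152)
K = -45739236169/152 (K = ((-83 + 15 + (-83)**2 - 83*15) + 33423)*(-7721 + 761/152) = ((-83 + 15 + 6889 - 1245) + 33423)*(-1172831/152) = (5576 + 33423)*(-1172831/152) = 38999*(-1172831/152) = -45739236169/152 ≈ -3.0092e+8)
-K = -1*(-45739236169/152) = 45739236169/152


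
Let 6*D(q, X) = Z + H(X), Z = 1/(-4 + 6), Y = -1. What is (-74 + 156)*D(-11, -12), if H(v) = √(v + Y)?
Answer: 41/6 + 41*I*√13/3 ≈ 6.8333 + 49.276*I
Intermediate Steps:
Z = ½ (Z = 1/2 = ½ ≈ 0.50000)
H(v) = √(-1 + v) (H(v) = √(v - 1) = √(-1 + v))
D(q, X) = 1/12 + √(-1 + X)/6 (D(q, X) = (½ + √(-1 + X))/6 = 1/12 + √(-1 + X)/6)
(-74 + 156)*D(-11, -12) = (-74 + 156)*(1/12 + √(-1 - 12)/6) = 82*(1/12 + √(-13)/6) = 82*(1/12 + (I*√13)/6) = 82*(1/12 + I*√13/6) = 41/6 + 41*I*√13/3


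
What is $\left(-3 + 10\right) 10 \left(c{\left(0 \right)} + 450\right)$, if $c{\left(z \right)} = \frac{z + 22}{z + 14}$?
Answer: $31610$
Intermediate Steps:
$c{\left(z \right)} = \frac{22 + z}{14 + z}$
$\left(-3 + 10\right) 10 \left(c{\left(0 \right)} + 450\right) = \left(-3 + 10\right) 10 \left(\frac{22 + 0}{14 + 0} + 450\right) = 7 \cdot 10 \left(\frac{1}{14} \cdot 22 + 450\right) = 70 \left(\frac{1}{14} \cdot 22 + 450\right) = 70 \left(\frac{11}{7} + 450\right) = 70 \cdot \frac{3161}{7} = 31610$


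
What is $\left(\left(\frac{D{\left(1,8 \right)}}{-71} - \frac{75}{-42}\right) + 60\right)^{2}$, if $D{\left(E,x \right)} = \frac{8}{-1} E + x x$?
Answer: $\frac{3676118161}{988036} \approx 3720.6$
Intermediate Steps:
$D{\left(E,x \right)} = x^{2} - 8 E$ ($D{\left(E,x \right)} = 8 \left(-1\right) E + x^{2} = - 8 E + x^{2} = x^{2} - 8 E$)
$\left(\left(\frac{D{\left(1,8 \right)}}{-71} - \frac{75}{-42}\right) + 60\right)^{2} = \left(\left(\frac{8^{2} - 8}{-71} - \frac{75}{-42}\right) + 60\right)^{2} = \left(\left(\left(64 - 8\right) \left(- \frac{1}{71}\right) - - \frac{25}{14}\right) + 60\right)^{2} = \left(\left(56 \left(- \frac{1}{71}\right) + \frac{25}{14}\right) + 60\right)^{2} = \left(\left(- \frac{56}{71} + \frac{25}{14}\right) + 60\right)^{2} = \left(\frac{991}{994} + 60\right)^{2} = \left(\frac{60631}{994}\right)^{2} = \frac{3676118161}{988036}$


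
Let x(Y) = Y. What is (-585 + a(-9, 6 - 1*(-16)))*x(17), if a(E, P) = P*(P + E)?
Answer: -5083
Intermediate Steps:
a(E, P) = P*(E + P)
(-585 + a(-9, 6 - 1*(-16)))*x(17) = (-585 + (6 - 1*(-16))*(-9 + (6 - 1*(-16))))*17 = (-585 + (6 + 16)*(-9 + (6 + 16)))*17 = (-585 + 22*(-9 + 22))*17 = (-585 + 22*13)*17 = (-585 + 286)*17 = -299*17 = -5083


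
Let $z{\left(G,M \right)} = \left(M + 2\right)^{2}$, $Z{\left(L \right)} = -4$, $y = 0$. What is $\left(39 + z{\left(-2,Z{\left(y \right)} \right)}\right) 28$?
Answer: $1204$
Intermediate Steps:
$z{\left(G,M \right)} = \left(2 + M\right)^{2}$
$\left(39 + z{\left(-2,Z{\left(y \right)} \right)}\right) 28 = \left(39 + \left(2 - 4\right)^{2}\right) 28 = \left(39 + \left(-2\right)^{2}\right) 28 = \left(39 + 4\right) 28 = 43 \cdot 28 = 1204$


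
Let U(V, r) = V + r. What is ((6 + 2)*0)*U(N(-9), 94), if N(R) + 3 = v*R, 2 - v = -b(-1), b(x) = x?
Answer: 0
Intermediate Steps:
v = 1 (v = 2 - (-1)*(-1) = 2 - 1*1 = 2 - 1 = 1)
N(R) = -3 + R (N(R) = -3 + 1*R = -3 + R)
((6 + 2)*0)*U(N(-9), 94) = ((6 + 2)*0)*((-3 - 9) + 94) = (8*0)*(-12 + 94) = 0*82 = 0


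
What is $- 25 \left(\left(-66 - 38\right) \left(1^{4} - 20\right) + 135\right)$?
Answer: $-52775$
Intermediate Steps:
$- 25 \left(\left(-66 - 38\right) \left(1^{4} - 20\right) + 135\right) = - 25 \left(- 104 \left(1 - 20\right) + 135\right) = - 25 \left(\left(-104\right) \left(-19\right) + 135\right) = - 25 \left(1976 + 135\right) = \left(-25\right) 2111 = -52775$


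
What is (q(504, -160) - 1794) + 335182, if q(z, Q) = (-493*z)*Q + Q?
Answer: 40088748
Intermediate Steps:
q(z, Q) = Q - 493*Q*z (q(z, Q) = -493*Q*z + Q = Q - 493*Q*z)
(q(504, -160) - 1794) + 335182 = (-160*(1 - 493*504) - 1794) + 335182 = (-160*(1 - 248472) - 1794) + 335182 = (-160*(-248471) - 1794) + 335182 = (39755360 - 1794) + 335182 = 39753566 + 335182 = 40088748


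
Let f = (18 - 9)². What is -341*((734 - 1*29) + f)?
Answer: -268026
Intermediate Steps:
f = 81 (f = 9² = 81)
-341*((734 - 1*29) + f) = -341*((734 - 1*29) + 81) = -341*((734 - 29) + 81) = -341*(705 + 81) = -341*786 = -268026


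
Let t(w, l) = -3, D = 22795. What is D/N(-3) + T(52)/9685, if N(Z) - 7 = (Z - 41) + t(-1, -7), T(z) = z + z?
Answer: -3396391/5960 ≈ -569.86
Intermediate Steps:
T(z) = 2*z
N(Z) = -37 + Z (N(Z) = 7 + ((Z - 41) - 3) = 7 + ((-41 + Z) - 3) = 7 + (-44 + Z) = -37 + Z)
D/N(-3) + T(52)/9685 = 22795/(-37 - 3) + (2*52)/9685 = 22795/(-40) + 104*(1/9685) = 22795*(-1/40) + 8/745 = -4559/8 + 8/745 = -3396391/5960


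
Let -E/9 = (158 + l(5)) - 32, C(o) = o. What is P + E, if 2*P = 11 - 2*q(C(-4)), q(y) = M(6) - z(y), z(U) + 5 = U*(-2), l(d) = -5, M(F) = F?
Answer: -2173/2 ≈ -1086.5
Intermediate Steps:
z(U) = -5 - 2*U (z(U) = -5 + U*(-2) = -5 - 2*U)
q(y) = 11 + 2*y (q(y) = 6 - (-5 - 2*y) = 6 + (5 + 2*y) = 11 + 2*y)
E = -1089 (E = -9*((158 - 5) - 32) = -9*(153 - 32) = -9*121 = -1089)
P = 5/2 (P = (11 - 2*(11 + 2*(-4)))/2 = (11 - 2*(11 - 8))/2 = (11 - 2*3)/2 = (11 - 6)/2 = (1/2)*5 = 5/2 ≈ 2.5000)
P + E = 5/2 - 1089 = -2173/2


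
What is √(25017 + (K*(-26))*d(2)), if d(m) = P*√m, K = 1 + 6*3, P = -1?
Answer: √(25017 + 494*√2) ≈ 160.36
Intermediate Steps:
K = 19 (K = 1 + 18 = 19)
d(m) = -√m
√(25017 + (K*(-26))*d(2)) = √(25017 + (19*(-26))*(-√2)) = √(25017 - (-494)*√2) = √(25017 + 494*√2)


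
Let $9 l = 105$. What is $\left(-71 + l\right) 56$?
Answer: $- \frac{9968}{3} \approx -3322.7$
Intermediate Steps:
$l = \frac{35}{3}$ ($l = \frac{1}{9} \cdot 105 = \frac{35}{3} \approx 11.667$)
$\left(-71 + l\right) 56 = \left(-71 + \frac{35}{3}\right) 56 = \left(- \frac{178}{3}\right) 56 = - \frac{9968}{3}$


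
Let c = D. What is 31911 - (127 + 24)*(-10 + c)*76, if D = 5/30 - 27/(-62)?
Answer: 12997747/93 ≈ 1.3976e+5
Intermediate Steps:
D = 56/93 (D = 5*(1/30) - 27*(-1/62) = ⅙ + 27/62 = 56/93 ≈ 0.60215)
c = 56/93 ≈ 0.60215
31911 - (127 + 24)*(-10 + c)*76 = 31911 - (127 + 24)*(-10 + 56/93)*76 = 31911 - 151*(-874/93)*76 = 31911 - (-131974)*76/93 = 31911 - 1*(-10030024/93) = 31911 + 10030024/93 = 12997747/93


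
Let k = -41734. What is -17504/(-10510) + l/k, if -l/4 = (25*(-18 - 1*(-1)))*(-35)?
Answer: 48423462/15665155 ≈ 3.0912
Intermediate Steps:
l = -59500 (l = -4*25*(-18 - 1*(-1))*(-35) = -4*25*(-18 + 1)*(-35) = -4*25*(-17)*(-35) = -(-1700)*(-35) = -4*14875 = -59500)
-17504/(-10510) + l/k = -17504/(-10510) - 59500/(-41734) = -17504*(-1/10510) - 59500*(-1/41734) = 8752/5255 + 4250/2981 = 48423462/15665155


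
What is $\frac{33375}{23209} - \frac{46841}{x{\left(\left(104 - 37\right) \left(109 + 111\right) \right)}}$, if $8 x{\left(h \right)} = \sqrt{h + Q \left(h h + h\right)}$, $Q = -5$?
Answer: $\frac{33375}{23209} + \frac{46841 i \sqrt{67899810}}{33949905} \approx 1.438 + 11.369 i$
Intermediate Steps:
$x{\left(h \right)} = \frac{\sqrt{- 5 h^{2} - 4 h}}{8}$ ($x{\left(h \right)} = \frac{\sqrt{h - 5 \left(h h + h\right)}}{8} = \frac{\sqrt{h - 5 \left(h^{2} + h\right)}}{8} = \frac{\sqrt{h - 5 \left(h + h^{2}\right)}}{8} = \frac{\sqrt{h - \left(5 h + 5 h^{2}\right)}}{8} = \frac{\sqrt{- 5 h^{2} - 4 h}}{8}$)
$\frac{33375}{23209} - \frac{46841}{x{\left(\left(104 - 37\right) \left(109 + 111\right) \right)}} = \frac{33375}{23209} - \frac{46841}{\frac{1}{8} \sqrt{- \left(104 - 37\right) \left(109 + 111\right) \left(4 + 5 \left(104 - 37\right) \left(109 + 111\right)\right)}} = 33375 \cdot \frac{1}{23209} - \frac{46841}{\frac{1}{8} \sqrt{- 67 \cdot 220 \left(4 + 5 \cdot 67 \cdot 220\right)}} = \frac{33375}{23209} - \frac{46841}{\frac{1}{8} \sqrt{\left(-1\right) 14740 \left(4 + 5 \cdot 14740\right)}} = \frac{33375}{23209} - \frac{46841}{\frac{1}{8} \sqrt{\left(-1\right) 14740 \left(4 + 73700\right)}} = \frac{33375}{23209} - \frac{46841}{\frac{1}{8} \sqrt{\left(-1\right) 14740 \cdot 73704}} = \frac{33375}{23209} - \frac{46841}{\frac{1}{8} \sqrt{-1086396960}} = \frac{33375}{23209} - \frac{46841}{\frac{1}{8} \cdot 4 i \sqrt{67899810}} = \frac{33375}{23209} - \frac{46841}{\frac{1}{2} i \sqrt{67899810}} = \frac{33375}{23209} - 46841 \left(- \frac{i \sqrt{67899810}}{33949905}\right) = \frac{33375}{23209} + \frac{46841 i \sqrt{67899810}}{33949905}$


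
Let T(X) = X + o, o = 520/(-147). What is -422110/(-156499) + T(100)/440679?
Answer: 3906632288750/1448282279241 ≈ 2.6974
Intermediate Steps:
o = -520/147 (o = 520*(-1/147) = -520/147 ≈ -3.5374)
T(X) = -520/147 + X (T(X) = X - 520/147 = -520/147 + X)
-422110/(-156499) + T(100)/440679 = -422110/(-156499) + (-520/147 + 100)/440679 = -422110*(-1/156499) + (14180/147)*(1/440679) = 422110/156499 + 14180/64779813 = 3906632288750/1448282279241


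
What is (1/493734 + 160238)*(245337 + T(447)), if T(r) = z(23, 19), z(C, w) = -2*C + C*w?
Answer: 9720379056216752/246867 ≈ 3.9375e+10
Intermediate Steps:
T(r) = 391 (T(r) = 23*(-2 + 19) = 23*17 = 391)
(1/493734 + 160238)*(245337 + T(447)) = (1/493734 + 160238)*(245337 + 391) = (1/493734 + 160238)*245728 = (79114948693/493734)*245728 = 9720379056216752/246867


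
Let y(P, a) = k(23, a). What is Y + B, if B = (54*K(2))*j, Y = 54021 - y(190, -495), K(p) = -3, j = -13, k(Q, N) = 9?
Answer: 56118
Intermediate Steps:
y(P, a) = 9
Y = 54012 (Y = 54021 - 1*9 = 54021 - 9 = 54012)
B = 2106 (B = (54*(-3))*(-13) = -162*(-13) = 2106)
Y + B = 54012 + 2106 = 56118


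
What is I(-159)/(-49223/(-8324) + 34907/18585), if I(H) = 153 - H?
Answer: 48266880480/1205375323 ≈ 40.043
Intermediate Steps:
I(-159)/(-49223/(-8324) + 34907/18585) = (153 - 1*(-159))/(-49223/(-8324) + 34907/18585) = (153 + 159)/(-49223*(-1/8324) + 34907*(1/18585)) = 312/(49223/8324 + 34907/18585) = 312/(1205375323/154701540) = 312*(154701540/1205375323) = 48266880480/1205375323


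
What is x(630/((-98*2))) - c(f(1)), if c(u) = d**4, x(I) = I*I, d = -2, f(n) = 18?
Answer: -1111/196 ≈ -5.6684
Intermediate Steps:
x(I) = I**2
c(u) = 16 (c(u) = (-2)**4 = 16)
x(630/((-98*2))) - c(f(1)) = (630/((-98*2)))**2 - 1*16 = (630/(-196))**2 - 16 = (630*(-1/196))**2 - 16 = (-45/14)**2 - 16 = 2025/196 - 16 = -1111/196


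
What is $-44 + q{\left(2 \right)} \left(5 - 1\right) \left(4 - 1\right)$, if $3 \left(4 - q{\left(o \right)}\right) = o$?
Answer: $-4$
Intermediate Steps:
$q{\left(o \right)} = 4 - \frac{o}{3}$
$-44 + q{\left(2 \right)} \left(5 - 1\right) \left(4 - 1\right) = -44 + \left(4 - \frac{2}{3}\right) \left(5 - 1\right) \left(4 - 1\right) = -44 + \left(4 - \frac{2}{3}\right) \left(5 - 1\right) 3 = -44 + \frac{10 \cdot 4 \cdot 3}{3} = -44 + \frac{10}{3} \cdot 12 = -44 + 40 = -4$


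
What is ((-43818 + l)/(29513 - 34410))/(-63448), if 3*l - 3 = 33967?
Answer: -24371/233028642 ≈ -0.00010458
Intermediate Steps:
l = 33970/3 (l = 1 + (1/3)*33967 = 1 + 33967/3 = 33970/3 ≈ 11323.)
((-43818 + l)/(29513 - 34410))/(-63448) = ((-43818 + 33970/3)/(29513 - 34410))/(-63448) = -97484/3/(-4897)*(-1/63448) = -97484/3*(-1/4897)*(-1/63448) = (97484/14691)*(-1/63448) = -24371/233028642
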